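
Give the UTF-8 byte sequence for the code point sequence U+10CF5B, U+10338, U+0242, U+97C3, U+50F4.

U+10CF5B: 4-byte form → F4 8C BD 9B.
U+10338: 4-byte form → F0 90 8C B8.
U+0242: 2-byte form → C9 82.
U+97C3: 3-byte form → E9 9F 83.
U+50F4: 3-byte form → E5 83 B4.
Concatenated (16 bytes): F4 8C BD 9B F0 90 8C B8 C9 82 E9 9F 83 E5 83 B4.

F4 8C BD 9B F0 90 8C B8 C9 82 E9 9F 83 E5 83 B4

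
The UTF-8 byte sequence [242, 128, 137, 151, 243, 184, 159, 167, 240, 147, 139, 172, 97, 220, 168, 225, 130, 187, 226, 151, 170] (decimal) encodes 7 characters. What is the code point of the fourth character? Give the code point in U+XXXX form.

U+0061

Offset 0: leading byte 0xF2 = 11110010 → 4-byte char #1 = F2 80 89 97.
Offset 4: leading byte 0xF3 = 11110011 → 4-byte char #2 = F3 B8 9F A7.
Offset 8: leading byte 0xF0 = 11110000 → 4-byte char #3 = F0 93 8B AC.
Offset 12: leading byte 0x61 = 01100001 → 1-byte char #4 = 61.
Leading byte 0x61 = 01100001 matches 0xxxxxxx → 1-byte sequence.
Byte 1: 0x61 = 01100001, payload 1100001 (7 bits).
Concatenate: 1100001 = 0x61 (7 bits → U+0061).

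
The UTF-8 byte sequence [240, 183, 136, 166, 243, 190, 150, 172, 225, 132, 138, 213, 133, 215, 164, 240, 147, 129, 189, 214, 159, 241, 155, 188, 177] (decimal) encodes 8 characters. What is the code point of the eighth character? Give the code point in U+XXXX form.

Offset 0: leading byte 0xF0 = 11110000 → 4-byte char #1 = F0 B7 88 A6.
Offset 4: leading byte 0xF3 = 11110011 → 4-byte char #2 = F3 BE 96 AC.
Offset 8: leading byte 0xE1 = 11100001 → 3-byte char #3 = E1 84 8A.
Offset 11: leading byte 0xD5 = 11010101 → 2-byte char #4 = D5 85.
Offset 13: leading byte 0xD7 = 11010111 → 2-byte char #5 = D7 A4.
Offset 15: leading byte 0xF0 = 11110000 → 4-byte char #6 = F0 93 81 BD.
Offset 19: leading byte 0xD6 = 11010110 → 2-byte char #7 = D6 9F.
Offset 21: leading byte 0xF1 = 11110001 → 4-byte char #8 = F1 9B BC B1.
Leading byte 0xF1 = 11110001 matches 11110xxx → 4-byte sequence.
Byte 1: 0xF1 = 11110001, payload 001 (3 bits).
Byte 2: 0x9B = 10011011 (10xxxxxx ✓), payload 011011.
Byte 3: 0xBC = 10111100 (10xxxxxx ✓), payload 111100.
Byte 4: 0xB1 = 10110001 (10xxxxxx ✓), payload 110001.
Concatenate: 001011011111100110001 = 0x5BF31 (21 bits → U+5BF31).

U+5BF31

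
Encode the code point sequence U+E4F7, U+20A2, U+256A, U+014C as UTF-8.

U+E4F7: 3-byte form → EE 93 B7.
U+20A2: 3-byte form → E2 82 A2.
U+256A: 3-byte form → E2 95 AA.
U+014C: 2-byte form → C5 8C.
Concatenated (11 bytes): EE 93 B7 E2 82 A2 E2 95 AA C5 8C.

EE 93 B7 E2 82 A2 E2 95 AA C5 8C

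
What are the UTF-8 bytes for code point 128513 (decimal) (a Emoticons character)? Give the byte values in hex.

F0 9F 98 81

U+1F601 = 0x1F601 = 128513 decimal. In range U+10000–U+10FFFF → 4-byte form: 11110xxx 10xxxxxx 10xxxxxx 10xxxxxx.
Binary (21 bits): 000011111011000000001.
Split 3+6+6+6: 000 | 011111 | 011000 | 000001.
Byte 1: 11110000 = 0xF0.
Byte 2: 10011111 = 0x9F.
Byte 3: 10011000 = 0x98.
Byte 4: 10000001 = 0x81.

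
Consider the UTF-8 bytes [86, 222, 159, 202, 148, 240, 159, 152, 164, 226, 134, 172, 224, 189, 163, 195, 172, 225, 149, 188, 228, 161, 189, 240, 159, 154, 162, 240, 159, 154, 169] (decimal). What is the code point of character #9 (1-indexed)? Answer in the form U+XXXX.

U+487D

Offset 0: leading byte 0x56 = 01010110 → 1-byte char #1 = 56.
Offset 1: leading byte 0xDE = 11011110 → 2-byte char #2 = DE 9F.
Offset 3: leading byte 0xCA = 11001010 → 2-byte char #3 = CA 94.
Offset 5: leading byte 0xF0 = 11110000 → 4-byte char #4 = F0 9F 98 A4.
Offset 9: leading byte 0xE2 = 11100010 → 3-byte char #5 = E2 86 AC.
Offset 12: leading byte 0xE0 = 11100000 → 3-byte char #6 = E0 BD A3.
Offset 15: leading byte 0xC3 = 11000011 → 2-byte char #7 = C3 AC.
Offset 17: leading byte 0xE1 = 11100001 → 3-byte char #8 = E1 95 BC.
Offset 20: leading byte 0xE4 = 11100100 → 3-byte char #9 = E4 A1 BD.
Leading byte 0xE4 = 11100100 matches 1110xxxx → 3-byte sequence.
Byte 1: 0xE4 = 11100100, payload 0100 (4 bits).
Byte 2: 0xA1 = 10100001 (10xxxxxx ✓), payload 100001.
Byte 3: 0xBD = 10111101 (10xxxxxx ✓), payload 111101.
Concatenate: 0100100001111101 = 0x487D (16 bits → U+487D).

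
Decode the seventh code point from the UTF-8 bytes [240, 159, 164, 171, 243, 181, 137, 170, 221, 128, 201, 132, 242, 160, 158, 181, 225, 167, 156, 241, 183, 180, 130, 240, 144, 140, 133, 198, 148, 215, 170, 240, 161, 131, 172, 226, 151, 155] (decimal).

U+77D02

Offset 0: leading byte 0xF0 = 11110000 → 4-byte char #1 = F0 9F A4 AB.
Offset 4: leading byte 0xF3 = 11110011 → 4-byte char #2 = F3 B5 89 AA.
Offset 8: leading byte 0xDD = 11011101 → 2-byte char #3 = DD 80.
Offset 10: leading byte 0xC9 = 11001001 → 2-byte char #4 = C9 84.
Offset 12: leading byte 0xF2 = 11110010 → 4-byte char #5 = F2 A0 9E B5.
Offset 16: leading byte 0xE1 = 11100001 → 3-byte char #6 = E1 A7 9C.
Offset 19: leading byte 0xF1 = 11110001 → 4-byte char #7 = F1 B7 B4 82.
Leading byte 0xF1 = 11110001 matches 11110xxx → 4-byte sequence.
Byte 1: 0xF1 = 11110001, payload 001 (3 bits).
Byte 2: 0xB7 = 10110111 (10xxxxxx ✓), payload 110111.
Byte 3: 0xB4 = 10110100 (10xxxxxx ✓), payload 110100.
Byte 4: 0x82 = 10000010 (10xxxxxx ✓), payload 000010.
Concatenate: 001110111110100000010 = 0x77D02 (21 bits → U+77D02).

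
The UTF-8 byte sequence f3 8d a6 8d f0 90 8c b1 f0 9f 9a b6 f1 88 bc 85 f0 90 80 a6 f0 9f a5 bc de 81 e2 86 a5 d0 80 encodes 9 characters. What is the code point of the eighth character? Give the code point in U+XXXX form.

U+21A5

Offset 0: leading byte 0xF3 = 11110011 → 4-byte char #1 = F3 8D A6 8D.
Offset 4: leading byte 0xF0 = 11110000 → 4-byte char #2 = F0 90 8C B1.
Offset 8: leading byte 0xF0 = 11110000 → 4-byte char #3 = F0 9F 9A B6.
Offset 12: leading byte 0xF1 = 11110001 → 4-byte char #4 = F1 88 BC 85.
Offset 16: leading byte 0xF0 = 11110000 → 4-byte char #5 = F0 90 80 A6.
Offset 20: leading byte 0xF0 = 11110000 → 4-byte char #6 = F0 9F A5 BC.
Offset 24: leading byte 0xDE = 11011110 → 2-byte char #7 = DE 81.
Offset 26: leading byte 0xE2 = 11100010 → 3-byte char #8 = E2 86 A5.
Leading byte 0xE2 = 11100010 matches 1110xxxx → 3-byte sequence.
Byte 1: 0xE2 = 11100010, payload 0010 (4 bits).
Byte 2: 0x86 = 10000110 (10xxxxxx ✓), payload 000110.
Byte 3: 0xA5 = 10100101 (10xxxxxx ✓), payload 100101.
Concatenate: 0010000110100101 = 0x21A5 (16 bits → U+21A5).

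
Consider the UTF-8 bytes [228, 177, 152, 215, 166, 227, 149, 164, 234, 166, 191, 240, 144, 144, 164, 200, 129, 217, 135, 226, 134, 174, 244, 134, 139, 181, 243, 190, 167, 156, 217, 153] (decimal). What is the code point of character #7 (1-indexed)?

U+0647

Offset 0: leading byte 0xE4 = 11100100 → 3-byte char #1 = E4 B1 98.
Offset 3: leading byte 0xD7 = 11010111 → 2-byte char #2 = D7 A6.
Offset 5: leading byte 0xE3 = 11100011 → 3-byte char #3 = E3 95 A4.
Offset 8: leading byte 0xEA = 11101010 → 3-byte char #4 = EA A6 BF.
Offset 11: leading byte 0xF0 = 11110000 → 4-byte char #5 = F0 90 90 A4.
Offset 15: leading byte 0xC8 = 11001000 → 2-byte char #6 = C8 81.
Offset 17: leading byte 0xD9 = 11011001 → 2-byte char #7 = D9 87.
Leading byte 0xD9 = 11011001 matches 110xxxxx → 2-byte sequence.
Byte 1: 0xD9 = 11011001, payload 11001 (5 bits).
Byte 2: 0x87 = 10000111 (10xxxxxx ✓), payload 000111.
Concatenate: 11001000111 = 0x647 (11 bits → U+0647).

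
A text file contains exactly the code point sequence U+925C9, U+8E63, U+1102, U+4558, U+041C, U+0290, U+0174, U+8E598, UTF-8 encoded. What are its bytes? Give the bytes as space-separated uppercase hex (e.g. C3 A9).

U+925C9: 4-byte form → F2 92 97 89.
U+8E63: 3-byte form → E8 B9 A3.
U+1102: 3-byte form → E1 84 82.
U+4558: 3-byte form → E4 95 98.
U+041C: 2-byte form → D0 9C.
U+0290: 2-byte form → CA 90.
U+0174: 2-byte form → C5 B4.
U+8E598: 4-byte form → F2 8E 96 98.
Concatenated (23 bytes): F2 92 97 89 E8 B9 A3 E1 84 82 E4 95 98 D0 9C CA 90 C5 B4 F2 8E 96 98.

F2 92 97 89 E8 B9 A3 E1 84 82 E4 95 98 D0 9C CA 90 C5 B4 F2 8E 96 98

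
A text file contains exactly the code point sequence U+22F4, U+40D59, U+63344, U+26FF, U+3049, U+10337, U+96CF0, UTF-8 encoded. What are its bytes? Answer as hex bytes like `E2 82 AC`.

E2 8B B4 F1 80 B5 99 F1 A3 8D 84 E2 9B BF E3 81 89 F0 90 8C B7 F2 96 B3 B0

U+22F4: 3-byte form → E2 8B B4.
U+40D59: 4-byte form → F1 80 B5 99.
U+63344: 4-byte form → F1 A3 8D 84.
U+26FF: 3-byte form → E2 9B BF.
U+3049: 3-byte form → E3 81 89.
U+10337: 4-byte form → F0 90 8C B7.
U+96CF0: 4-byte form → F2 96 B3 B0.
Concatenated (25 bytes): E2 8B B4 F1 80 B5 99 F1 A3 8D 84 E2 9B BF E3 81 89 F0 90 8C B7 F2 96 B3 B0.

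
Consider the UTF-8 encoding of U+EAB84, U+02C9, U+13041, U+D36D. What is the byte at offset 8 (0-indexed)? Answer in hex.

U+EAB84 → 4-byte form F3 AA AE 84 at offsets 0–3.
U+02C9 → 2-byte form CB 89 at offsets 4–5.
U+13041 → 4-byte form F0 93 81 81 at offsets 6–9.
Offset 8 falls in char 3's range; it's byte 3 of F0 93 81 81 = 0x81.

0x81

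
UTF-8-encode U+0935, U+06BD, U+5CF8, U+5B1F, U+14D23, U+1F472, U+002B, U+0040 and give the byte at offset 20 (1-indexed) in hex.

1-indexed offset 20 is 0-indexed offset 19.
U+0935 → 3-byte form E0 A4 B5 at offsets 0–2.
U+06BD → 2-byte form DA BD at offsets 3–4.
U+5CF8 → 3-byte form E5 B3 B8 at offsets 5–7.
U+5B1F → 3-byte form E5 AC 9F at offsets 8–10.
U+14D23 → 4-byte form F0 94 B4 A3 at offsets 11–14.
U+1F472 → 4-byte form F0 9F 91 B2 at offsets 15–18.
U+002B → 1-byte form 2B at offsets 19–19.
Offset 19 falls in char 7's range; it's byte 1 of 2B = 0x2B.

0x2B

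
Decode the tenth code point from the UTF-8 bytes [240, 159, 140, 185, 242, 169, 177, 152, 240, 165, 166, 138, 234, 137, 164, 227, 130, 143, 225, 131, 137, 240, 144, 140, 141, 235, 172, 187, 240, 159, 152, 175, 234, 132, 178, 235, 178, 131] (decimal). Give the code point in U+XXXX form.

Offset 0: leading byte 0xF0 = 11110000 → 4-byte char #1 = F0 9F 8C B9.
Offset 4: leading byte 0xF2 = 11110010 → 4-byte char #2 = F2 A9 B1 98.
Offset 8: leading byte 0xF0 = 11110000 → 4-byte char #3 = F0 A5 A6 8A.
Offset 12: leading byte 0xEA = 11101010 → 3-byte char #4 = EA 89 A4.
Offset 15: leading byte 0xE3 = 11100011 → 3-byte char #5 = E3 82 8F.
Offset 18: leading byte 0xE1 = 11100001 → 3-byte char #6 = E1 83 89.
Offset 21: leading byte 0xF0 = 11110000 → 4-byte char #7 = F0 90 8C 8D.
Offset 25: leading byte 0xEB = 11101011 → 3-byte char #8 = EB AC BB.
Offset 28: leading byte 0xF0 = 11110000 → 4-byte char #9 = F0 9F 98 AF.
Offset 32: leading byte 0xEA = 11101010 → 3-byte char #10 = EA 84 B2.
Leading byte 0xEA = 11101010 matches 1110xxxx → 3-byte sequence.
Byte 1: 0xEA = 11101010, payload 1010 (4 bits).
Byte 2: 0x84 = 10000100 (10xxxxxx ✓), payload 000100.
Byte 3: 0xB2 = 10110010 (10xxxxxx ✓), payload 110010.
Concatenate: 1010000100110010 = 0xA132 (16 bits → U+A132).

U+A132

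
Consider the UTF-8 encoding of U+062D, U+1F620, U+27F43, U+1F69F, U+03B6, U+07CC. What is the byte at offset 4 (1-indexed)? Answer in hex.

0x9F

1-indexed offset 4 is 0-indexed offset 3.
U+062D → 2-byte form D8 AD at offsets 0–1.
U+1F620 → 4-byte form F0 9F 98 A0 at offsets 2–5.
Offset 3 falls in char 2's range; it's byte 2 of F0 9F 98 A0 = 0x9F.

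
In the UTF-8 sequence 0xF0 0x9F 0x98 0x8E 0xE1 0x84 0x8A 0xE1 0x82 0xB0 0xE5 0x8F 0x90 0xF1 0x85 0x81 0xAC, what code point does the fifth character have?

Offset 0: leading byte 0xF0 = 11110000 → 4-byte char #1 = F0 9F 98 8E.
Offset 4: leading byte 0xE1 = 11100001 → 3-byte char #2 = E1 84 8A.
Offset 7: leading byte 0xE1 = 11100001 → 3-byte char #3 = E1 82 B0.
Offset 10: leading byte 0xE5 = 11100101 → 3-byte char #4 = E5 8F 90.
Offset 13: leading byte 0xF1 = 11110001 → 4-byte char #5 = F1 85 81 AC.
Leading byte 0xF1 = 11110001 matches 11110xxx → 4-byte sequence.
Byte 1: 0xF1 = 11110001, payload 001 (3 bits).
Byte 2: 0x85 = 10000101 (10xxxxxx ✓), payload 000101.
Byte 3: 0x81 = 10000001 (10xxxxxx ✓), payload 000001.
Byte 4: 0xAC = 10101100 (10xxxxxx ✓), payload 101100.
Concatenate: 001000101000001101100 = 0x4506C (21 bits → U+4506C).

U+4506C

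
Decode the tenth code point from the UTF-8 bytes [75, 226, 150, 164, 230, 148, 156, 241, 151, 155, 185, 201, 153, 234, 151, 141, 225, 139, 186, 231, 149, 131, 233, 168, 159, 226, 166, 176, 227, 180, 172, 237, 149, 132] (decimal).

U+29B0

Offset 0: leading byte 0x4B = 01001011 → 1-byte char #1 = 4B.
Offset 1: leading byte 0xE2 = 11100010 → 3-byte char #2 = E2 96 A4.
Offset 4: leading byte 0xE6 = 11100110 → 3-byte char #3 = E6 94 9C.
Offset 7: leading byte 0xF1 = 11110001 → 4-byte char #4 = F1 97 9B B9.
Offset 11: leading byte 0xC9 = 11001001 → 2-byte char #5 = C9 99.
Offset 13: leading byte 0xEA = 11101010 → 3-byte char #6 = EA 97 8D.
Offset 16: leading byte 0xE1 = 11100001 → 3-byte char #7 = E1 8B BA.
Offset 19: leading byte 0xE7 = 11100111 → 3-byte char #8 = E7 95 83.
Offset 22: leading byte 0xE9 = 11101001 → 3-byte char #9 = E9 A8 9F.
Offset 25: leading byte 0xE2 = 11100010 → 3-byte char #10 = E2 A6 B0.
Leading byte 0xE2 = 11100010 matches 1110xxxx → 3-byte sequence.
Byte 1: 0xE2 = 11100010, payload 0010 (4 bits).
Byte 2: 0xA6 = 10100110 (10xxxxxx ✓), payload 100110.
Byte 3: 0xB0 = 10110000 (10xxxxxx ✓), payload 110000.
Concatenate: 0010100110110000 = 0x29B0 (16 bits → U+29B0).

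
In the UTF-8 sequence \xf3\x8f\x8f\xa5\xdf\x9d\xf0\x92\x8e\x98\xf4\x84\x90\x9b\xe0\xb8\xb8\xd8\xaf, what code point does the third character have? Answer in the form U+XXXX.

Offset 0: leading byte 0xF3 = 11110011 → 4-byte char #1 = F3 8F 8F A5.
Offset 4: leading byte 0xDF = 11011111 → 2-byte char #2 = DF 9D.
Offset 6: leading byte 0xF0 = 11110000 → 4-byte char #3 = F0 92 8E 98.
Leading byte 0xF0 = 11110000 matches 11110xxx → 4-byte sequence.
Byte 1: 0xF0 = 11110000, payload 000 (3 bits).
Byte 2: 0x92 = 10010010 (10xxxxxx ✓), payload 010010.
Byte 3: 0x8E = 10001110 (10xxxxxx ✓), payload 001110.
Byte 4: 0x98 = 10011000 (10xxxxxx ✓), payload 011000.
Concatenate: 000010010001110011000 = 0x12398 (21 bits → U+12398).

U+12398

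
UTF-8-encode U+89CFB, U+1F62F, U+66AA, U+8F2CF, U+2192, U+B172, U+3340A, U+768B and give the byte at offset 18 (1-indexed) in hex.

0x92

1-indexed offset 18 is 0-indexed offset 17.
U+89CFB → 4-byte form F2 89 B3 BB at offsets 0–3.
U+1F62F → 4-byte form F0 9F 98 AF at offsets 4–7.
U+66AA → 3-byte form E6 9A AA at offsets 8–10.
U+8F2CF → 4-byte form F2 8F 8B 8F at offsets 11–14.
U+2192 → 3-byte form E2 86 92 at offsets 15–17.
Offset 17 falls in char 5's range; it's byte 3 of E2 86 92 = 0x92.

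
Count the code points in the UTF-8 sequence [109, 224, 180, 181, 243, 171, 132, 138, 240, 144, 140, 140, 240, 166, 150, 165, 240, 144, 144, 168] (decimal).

6

Byte at offset 0: 0x6D = 01101101 → 1-byte char (#1). Advance 1.
Byte at offset 1: 0xE0 = 11100000 → 3-byte char (#2). Advance 3.
Byte at offset 4: 0xF3 = 11110011 → 4-byte char (#3). Advance 4.
Byte at offset 8: 0xF0 = 11110000 → 4-byte char (#4). Advance 4.
Byte at offset 12: 0xF0 = 11110000 → 4-byte char (#5). Advance 4.
Byte at offset 16: 0xF0 = 11110000 → 4-byte char (#6). Advance 4.
Reached end at offset 20 after 6 code points.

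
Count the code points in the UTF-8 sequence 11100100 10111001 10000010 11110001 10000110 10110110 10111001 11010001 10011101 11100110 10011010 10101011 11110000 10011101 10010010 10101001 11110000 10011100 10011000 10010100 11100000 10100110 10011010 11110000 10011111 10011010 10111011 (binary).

8

Byte at offset 0: 0xE4 = 11100100 → 3-byte char (#1). Advance 3.
Byte at offset 3: 0xF1 = 11110001 → 4-byte char (#2). Advance 4.
Byte at offset 7: 0xD1 = 11010001 → 2-byte char (#3). Advance 2.
Byte at offset 9: 0xE6 = 11100110 → 3-byte char (#4). Advance 3.
Byte at offset 12: 0xF0 = 11110000 → 4-byte char (#5). Advance 4.
Byte at offset 16: 0xF0 = 11110000 → 4-byte char (#6). Advance 4.
Byte at offset 20: 0xE0 = 11100000 → 3-byte char (#7). Advance 3.
Byte at offset 23: 0xF0 = 11110000 → 4-byte char (#8). Advance 4.
Reached end at offset 27 after 8 code points.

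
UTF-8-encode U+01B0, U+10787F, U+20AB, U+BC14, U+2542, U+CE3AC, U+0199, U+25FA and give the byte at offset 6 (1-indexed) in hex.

0xBF

1-indexed offset 6 is 0-indexed offset 5.
U+01B0 → 2-byte form C6 B0 at offsets 0–1.
U+10787F → 4-byte form F4 87 A1 BF at offsets 2–5.
Offset 5 falls in char 2's range; it's byte 4 of F4 87 A1 BF = 0xBF.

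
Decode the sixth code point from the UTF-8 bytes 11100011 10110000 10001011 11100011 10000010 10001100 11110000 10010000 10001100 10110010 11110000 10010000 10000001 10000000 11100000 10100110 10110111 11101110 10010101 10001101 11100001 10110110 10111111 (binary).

U+E54D

Offset 0: leading byte 0xE3 = 11100011 → 3-byte char #1 = E3 B0 8B.
Offset 3: leading byte 0xE3 = 11100011 → 3-byte char #2 = E3 82 8C.
Offset 6: leading byte 0xF0 = 11110000 → 4-byte char #3 = F0 90 8C B2.
Offset 10: leading byte 0xF0 = 11110000 → 4-byte char #4 = F0 90 81 80.
Offset 14: leading byte 0xE0 = 11100000 → 3-byte char #5 = E0 A6 B7.
Offset 17: leading byte 0xEE = 11101110 → 3-byte char #6 = EE 95 8D.
Leading byte 0xEE = 11101110 matches 1110xxxx → 3-byte sequence.
Byte 1: 0xEE = 11101110, payload 1110 (4 bits).
Byte 2: 0x95 = 10010101 (10xxxxxx ✓), payload 010101.
Byte 3: 0x8D = 10001101 (10xxxxxx ✓), payload 001101.
Concatenate: 1110010101001101 = 0xE54D (16 bits → U+E54D).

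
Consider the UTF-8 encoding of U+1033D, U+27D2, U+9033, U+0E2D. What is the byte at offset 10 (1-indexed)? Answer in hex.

1-indexed offset 10 is 0-indexed offset 9.
U+1033D → 4-byte form F0 90 8C BD at offsets 0–3.
U+27D2 → 3-byte form E2 9F 92 at offsets 4–6.
U+9033 → 3-byte form E9 80 B3 at offsets 7–9.
Offset 9 falls in char 3's range; it's byte 3 of E9 80 B3 = 0xB3.

0xB3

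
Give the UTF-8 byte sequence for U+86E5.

U+86E5 = 0x86E5 = 34533 decimal. In range U+0800–U+FFFF → 3-byte form: 1110xxxx 10xxxxxx 10xxxxxx.
Binary (16 bits): 1000011011100101.
Split 4+6+6: 1000 | 011011 | 100101.
Byte 1: 11101000 = 0xE8.
Byte 2: 10011011 = 0x9B.
Byte 3: 10100101 = 0xA5.

E8 9B A5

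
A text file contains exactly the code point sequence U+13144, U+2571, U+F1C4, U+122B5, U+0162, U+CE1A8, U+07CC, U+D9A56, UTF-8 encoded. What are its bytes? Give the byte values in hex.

F0 93 85 84 E2 95 B1 EF 87 84 F0 92 8A B5 C5 A2 F3 8E 86 A8 DF 8C F3 99 A9 96

U+13144: 4-byte form → F0 93 85 84.
U+2571: 3-byte form → E2 95 B1.
U+F1C4: 3-byte form → EF 87 84.
U+122B5: 4-byte form → F0 92 8A B5.
U+0162: 2-byte form → C5 A2.
U+CE1A8: 4-byte form → F3 8E 86 A8.
U+07CC: 2-byte form → DF 8C.
U+D9A56: 4-byte form → F3 99 A9 96.
Concatenated (26 bytes): F0 93 85 84 E2 95 B1 EF 87 84 F0 92 8A B5 C5 A2 F3 8E 86 A8 DF 8C F3 99 A9 96.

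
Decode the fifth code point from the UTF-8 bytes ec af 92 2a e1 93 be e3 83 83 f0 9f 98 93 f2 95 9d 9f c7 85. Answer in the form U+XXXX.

Offset 0: leading byte 0xEC = 11101100 → 3-byte char #1 = EC AF 92.
Offset 3: leading byte 0x2A = 00101010 → 1-byte char #2 = 2A.
Offset 4: leading byte 0xE1 = 11100001 → 3-byte char #3 = E1 93 BE.
Offset 7: leading byte 0xE3 = 11100011 → 3-byte char #4 = E3 83 83.
Offset 10: leading byte 0xF0 = 11110000 → 4-byte char #5 = F0 9F 98 93.
Leading byte 0xF0 = 11110000 matches 11110xxx → 4-byte sequence.
Byte 1: 0xF0 = 11110000, payload 000 (3 bits).
Byte 2: 0x9F = 10011111 (10xxxxxx ✓), payload 011111.
Byte 3: 0x98 = 10011000 (10xxxxxx ✓), payload 011000.
Byte 4: 0x93 = 10010011 (10xxxxxx ✓), payload 010011.
Concatenate: 000011111011000010011 = 0x1F613 (21 bits → U+1F613).

U+1F613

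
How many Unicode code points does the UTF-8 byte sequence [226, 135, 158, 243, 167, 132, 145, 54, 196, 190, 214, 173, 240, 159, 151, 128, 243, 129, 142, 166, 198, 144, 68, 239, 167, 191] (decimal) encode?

Byte at offset 0: 0xE2 = 11100010 → 3-byte char (#1). Advance 3.
Byte at offset 3: 0xF3 = 11110011 → 4-byte char (#2). Advance 4.
Byte at offset 7: 0x36 = 00110110 → 1-byte char (#3). Advance 1.
Byte at offset 8: 0xC4 = 11000100 → 2-byte char (#4). Advance 2.
Byte at offset 10: 0xD6 = 11010110 → 2-byte char (#5). Advance 2.
Byte at offset 12: 0xF0 = 11110000 → 4-byte char (#6). Advance 4.
Byte at offset 16: 0xF3 = 11110011 → 4-byte char (#7). Advance 4.
Byte at offset 20: 0xC6 = 11000110 → 2-byte char (#8). Advance 2.
Byte at offset 22: 0x44 = 01000100 → 1-byte char (#9). Advance 1.
Byte at offset 23: 0xEF = 11101111 → 3-byte char (#10). Advance 3.
Reached end at offset 26 after 10 code points.

10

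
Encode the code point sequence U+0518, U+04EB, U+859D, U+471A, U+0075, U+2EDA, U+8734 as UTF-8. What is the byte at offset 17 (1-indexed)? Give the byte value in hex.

1-indexed offset 17 is 0-indexed offset 16.
U+0518 → 2-byte form D4 98 at offsets 0–1.
U+04EB → 2-byte form D3 AB at offsets 2–3.
U+859D → 3-byte form E8 96 9D at offsets 4–6.
U+471A → 3-byte form E4 9C 9A at offsets 7–9.
U+0075 → 1-byte form 75 at offsets 10–10.
U+2EDA → 3-byte form E2 BB 9A at offsets 11–13.
U+8734 → 3-byte form E8 9C B4 at offsets 14–16.
Offset 16 falls in char 7's range; it's byte 3 of E8 9C B4 = 0xB4.

0xB4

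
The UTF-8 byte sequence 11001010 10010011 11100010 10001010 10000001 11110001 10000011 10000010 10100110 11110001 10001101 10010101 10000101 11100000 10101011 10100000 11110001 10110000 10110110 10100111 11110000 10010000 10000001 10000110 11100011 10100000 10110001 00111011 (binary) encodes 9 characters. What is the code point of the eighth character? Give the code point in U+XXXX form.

Offset 0: leading byte 0xCA = 11001010 → 2-byte char #1 = CA 93.
Offset 2: leading byte 0xE2 = 11100010 → 3-byte char #2 = E2 8A 81.
Offset 5: leading byte 0xF1 = 11110001 → 4-byte char #3 = F1 83 82 A6.
Offset 9: leading byte 0xF1 = 11110001 → 4-byte char #4 = F1 8D 95 85.
Offset 13: leading byte 0xE0 = 11100000 → 3-byte char #5 = E0 AB A0.
Offset 16: leading byte 0xF1 = 11110001 → 4-byte char #6 = F1 B0 B6 A7.
Offset 20: leading byte 0xF0 = 11110000 → 4-byte char #7 = F0 90 81 86.
Offset 24: leading byte 0xE3 = 11100011 → 3-byte char #8 = E3 A0 B1.
Leading byte 0xE3 = 11100011 matches 1110xxxx → 3-byte sequence.
Byte 1: 0xE3 = 11100011, payload 0011 (4 bits).
Byte 2: 0xA0 = 10100000 (10xxxxxx ✓), payload 100000.
Byte 3: 0xB1 = 10110001 (10xxxxxx ✓), payload 110001.
Concatenate: 0011100000110001 = 0x3831 (16 bits → U+3831).

U+3831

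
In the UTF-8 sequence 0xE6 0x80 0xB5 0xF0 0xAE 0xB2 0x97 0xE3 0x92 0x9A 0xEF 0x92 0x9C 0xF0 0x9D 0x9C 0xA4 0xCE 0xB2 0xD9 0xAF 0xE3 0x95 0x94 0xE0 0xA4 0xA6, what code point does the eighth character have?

U+3554

Offset 0: leading byte 0xE6 = 11100110 → 3-byte char #1 = E6 80 B5.
Offset 3: leading byte 0xF0 = 11110000 → 4-byte char #2 = F0 AE B2 97.
Offset 7: leading byte 0xE3 = 11100011 → 3-byte char #3 = E3 92 9A.
Offset 10: leading byte 0xEF = 11101111 → 3-byte char #4 = EF 92 9C.
Offset 13: leading byte 0xF0 = 11110000 → 4-byte char #5 = F0 9D 9C A4.
Offset 17: leading byte 0xCE = 11001110 → 2-byte char #6 = CE B2.
Offset 19: leading byte 0xD9 = 11011001 → 2-byte char #7 = D9 AF.
Offset 21: leading byte 0xE3 = 11100011 → 3-byte char #8 = E3 95 94.
Leading byte 0xE3 = 11100011 matches 1110xxxx → 3-byte sequence.
Byte 1: 0xE3 = 11100011, payload 0011 (4 bits).
Byte 2: 0x95 = 10010101 (10xxxxxx ✓), payload 010101.
Byte 3: 0x94 = 10010100 (10xxxxxx ✓), payload 010100.
Concatenate: 0011010101010100 = 0x3554 (16 bits → U+3554).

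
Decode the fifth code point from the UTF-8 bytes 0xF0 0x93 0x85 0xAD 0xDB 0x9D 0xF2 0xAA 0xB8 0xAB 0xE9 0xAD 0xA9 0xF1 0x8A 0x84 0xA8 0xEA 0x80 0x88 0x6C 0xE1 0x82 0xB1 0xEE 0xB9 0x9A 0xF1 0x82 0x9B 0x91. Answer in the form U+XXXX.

U+4A128

Offset 0: leading byte 0xF0 = 11110000 → 4-byte char #1 = F0 93 85 AD.
Offset 4: leading byte 0xDB = 11011011 → 2-byte char #2 = DB 9D.
Offset 6: leading byte 0xF2 = 11110010 → 4-byte char #3 = F2 AA B8 AB.
Offset 10: leading byte 0xE9 = 11101001 → 3-byte char #4 = E9 AD A9.
Offset 13: leading byte 0xF1 = 11110001 → 4-byte char #5 = F1 8A 84 A8.
Leading byte 0xF1 = 11110001 matches 11110xxx → 4-byte sequence.
Byte 1: 0xF1 = 11110001, payload 001 (3 bits).
Byte 2: 0x8A = 10001010 (10xxxxxx ✓), payload 001010.
Byte 3: 0x84 = 10000100 (10xxxxxx ✓), payload 000100.
Byte 4: 0xA8 = 10101000 (10xxxxxx ✓), payload 101000.
Concatenate: 001001010000100101000 = 0x4A128 (21 bits → U+4A128).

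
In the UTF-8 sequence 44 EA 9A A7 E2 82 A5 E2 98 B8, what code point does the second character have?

Offset 0: leading byte 0x44 = 01000100 → 1-byte char #1 = 44.
Offset 1: leading byte 0xEA = 11101010 → 3-byte char #2 = EA 9A A7.
Leading byte 0xEA = 11101010 matches 1110xxxx → 3-byte sequence.
Byte 1: 0xEA = 11101010, payload 1010 (4 bits).
Byte 2: 0x9A = 10011010 (10xxxxxx ✓), payload 011010.
Byte 3: 0xA7 = 10100111 (10xxxxxx ✓), payload 100111.
Concatenate: 1010011010100111 = 0xA6A7 (16 bits → U+A6A7).

U+A6A7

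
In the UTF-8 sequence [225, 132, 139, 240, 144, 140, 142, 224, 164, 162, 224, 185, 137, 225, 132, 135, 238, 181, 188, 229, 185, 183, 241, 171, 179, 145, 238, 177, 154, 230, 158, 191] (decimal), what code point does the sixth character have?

Offset 0: leading byte 0xE1 = 11100001 → 3-byte char #1 = E1 84 8B.
Offset 3: leading byte 0xF0 = 11110000 → 4-byte char #2 = F0 90 8C 8E.
Offset 7: leading byte 0xE0 = 11100000 → 3-byte char #3 = E0 A4 A2.
Offset 10: leading byte 0xE0 = 11100000 → 3-byte char #4 = E0 B9 89.
Offset 13: leading byte 0xE1 = 11100001 → 3-byte char #5 = E1 84 87.
Offset 16: leading byte 0xEE = 11101110 → 3-byte char #6 = EE B5 BC.
Leading byte 0xEE = 11101110 matches 1110xxxx → 3-byte sequence.
Byte 1: 0xEE = 11101110, payload 1110 (4 bits).
Byte 2: 0xB5 = 10110101 (10xxxxxx ✓), payload 110101.
Byte 3: 0xBC = 10111100 (10xxxxxx ✓), payload 111100.
Concatenate: 1110110101111100 = 0xED7C (16 bits → U+ED7C).

U+ED7C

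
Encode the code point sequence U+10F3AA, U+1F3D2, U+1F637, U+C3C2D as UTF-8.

F4 8F 8E AA F0 9F 8F 92 F0 9F 98 B7 F3 83 B0 AD

U+10F3AA: 4-byte form → F4 8F 8E AA.
U+1F3D2: 4-byte form → F0 9F 8F 92.
U+1F637: 4-byte form → F0 9F 98 B7.
U+C3C2D: 4-byte form → F3 83 B0 AD.
Concatenated (16 bytes): F4 8F 8E AA F0 9F 8F 92 F0 9F 98 B7 F3 83 B0 AD.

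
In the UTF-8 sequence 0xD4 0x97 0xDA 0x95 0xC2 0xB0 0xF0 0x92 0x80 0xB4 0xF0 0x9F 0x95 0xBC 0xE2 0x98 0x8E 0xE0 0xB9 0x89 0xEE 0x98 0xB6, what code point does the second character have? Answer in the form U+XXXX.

Offset 0: leading byte 0xD4 = 11010100 → 2-byte char #1 = D4 97.
Offset 2: leading byte 0xDA = 11011010 → 2-byte char #2 = DA 95.
Leading byte 0xDA = 11011010 matches 110xxxxx → 2-byte sequence.
Byte 1: 0xDA = 11011010, payload 11010 (5 bits).
Byte 2: 0x95 = 10010101 (10xxxxxx ✓), payload 010101.
Concatenate: 11010010101 = 0x695 (11 bits → U+0695).

U+0695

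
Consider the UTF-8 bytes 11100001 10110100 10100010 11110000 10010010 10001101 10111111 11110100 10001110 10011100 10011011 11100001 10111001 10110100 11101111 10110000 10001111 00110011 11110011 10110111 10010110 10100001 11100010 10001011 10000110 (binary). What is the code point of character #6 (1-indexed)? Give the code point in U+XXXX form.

U+0033

Offset 0: leading byte 0xE1 = 11100001 → 3-byte char #1 = E1 B4 A2.
Offset 3: leading byte 0xF0 = 11110000 → 4-byte char #2 = F0 92 8D BF.
Offset 7: leading byte 0xF4 = 11110100 → 4-byte char #3 = F4 8E 9C 9B.
Offset 11: leading byte 0xE1 = 11100001 → 3-byte char #4 = E1 B9 B4.
Offset 14: leading byte 0xEF = 11101111 → 3-byte char #5 = EF B0 8F.
Offset 17: leading byte 0x33 = 00110011 → 1-byte char #6 = 33.
Leading byte 0x33 = 00110011 matches 0xxxxxxx → 1-byte sequence.
Byte 1: 0x33 = 00110011, payload 0110011 (7 bits).
Concatenate: 0110011 = 0x33 (7 bits → U+0033).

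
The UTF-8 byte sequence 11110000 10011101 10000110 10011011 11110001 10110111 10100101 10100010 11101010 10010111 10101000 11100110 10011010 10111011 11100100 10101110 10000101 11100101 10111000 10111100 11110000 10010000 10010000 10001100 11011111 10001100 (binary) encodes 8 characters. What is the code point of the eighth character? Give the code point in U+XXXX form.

Offset 0: leading byte 0xF0 = 11110000 → 4-byte char #1 = F0 9D 86 9B.
Offset 4: leading byte 0xF1 = 11110001 → 4-byte char #2 = F1 B7 A5 A2.
Offset 8: leading byte 0xEA = 11101010 → 3-byte char #3 = EA 97 A8.
Offset 11: leading byte 0xE6 = 11100110 → 3-byte char #4 = E6 9A BB.
Offset 14: leading byte 0xE4 = 11100100 → 3-byte char #5 = E4 AE 85.
Offset 17: leading byte 0xE5 = 11100101 → 3-byte char #6 = E5 B8 BC.
Offset 20: leading byte 0xF0 = 11110000 → 4-byte char #7 = F0 90 90 8C.
Offset 24: leading byte 0xDF = 11011111 → 2-byte char #8 = DF 8C.
Leading byte 0xDF = 11011111 matches 110xxxxx → 2-byte sequence.
Byte 1: 0xDF = 11011111, payload 11111 (5 bits).
Byte 2: 0x8C = 10001100 (10xxxxxx ✓), payload 001100.
Concatenate: 11111001100 = 0x7CC (11 bits → U+07CC).

U+07CC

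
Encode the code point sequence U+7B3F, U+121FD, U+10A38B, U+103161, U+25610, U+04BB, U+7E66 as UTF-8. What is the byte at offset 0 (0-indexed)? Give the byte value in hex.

U+7B3F → 3-byte form E7 AC BF at offsets 0–2.
Offset 0 falls in char 1's range; it's byte 1 of E7 AC BF = 0xE7.

0xE7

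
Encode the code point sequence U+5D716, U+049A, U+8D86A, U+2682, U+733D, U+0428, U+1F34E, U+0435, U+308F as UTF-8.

F1 9D 9C 96 D2 9A F2 8D A1 AA E2 9A 82 E7 8C BD D0 A8 F0 9F 8D 8E D0 B5 E3 82 8F

U+5D716: 4-byte form → F1 9D 9C 96.
U+049A: 2-byte form → D2 9A.
U+8D86A: 4-byte form → F2 8D A1 AA.
U+2682: 3-byte form → E2 9A 82.
U+733D: 3-byte form → E7 8C BD.
U+0428: 2-byte form → D0 A8.
U+1F34E: 4-byte form → F0 9F 8D 8E.
U+0435: 2-byte form → D0 B5.
U+308F: 3-byte form → E3 82 8F.
Concatenated (27 bytes): F1 9D 9C 96 D2 9A F2 8D A1 AA E2 9A 82 E7 8C BD D0 A8 F0 9F 8D 8E D0 B5 E3 82 8F.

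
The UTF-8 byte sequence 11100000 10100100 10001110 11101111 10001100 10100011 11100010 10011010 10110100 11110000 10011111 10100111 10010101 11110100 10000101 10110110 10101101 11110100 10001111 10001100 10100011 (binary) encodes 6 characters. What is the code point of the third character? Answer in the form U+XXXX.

U+26B4

Offset 0: leading byte 0xE0 = 11100000 → 3-byte char #1 = E0 A4 8E.
Offset 3: leading byte 0xEF = 11101111 → 3-byte char #2 = EF 8C A3.
Offset 6: leading byte 0xE2 = 11100010 → 3-byte char #3 = E2 9A B4.
Leading byte 0xE2 = 11100010 matches 1110xxxx → 3-byte sequence.
Byte 1: 0xE2 = 11100010, payload 0010 (4 bits).
Byte 2: 0x9A = 10011010 (10xxxxxx ✓), payload 011010.
Byte 3: 0xB4 = 10110100 (10xxxxxx ✓), payload 110100.
Concatenate: 0010011010110100 = 0x26B4 (16 bits → U+26B4).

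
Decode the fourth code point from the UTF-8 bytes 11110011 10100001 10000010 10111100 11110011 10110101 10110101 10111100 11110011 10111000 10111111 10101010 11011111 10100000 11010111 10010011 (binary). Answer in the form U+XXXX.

U+07E0

Offset 0: leading byte 0xF3 = 11110011 → 4-byte char #1 = F3 A1 82 BC.
Offset 4: leading byte 0xF3 = 11110011 → 4-byte char #2 = F3 B5 B5 BC.
Offset 8: leading byte 0xF3 = 11110011 → 4-byte char #3 = F3 B8 BF AA.
Offset 12: leading byte 0xDF = 11011111 → 2-byte char #4 = DF A0.
Leading byte 0xDF = 11011111 matches 110xxxxx → 2-byte sequence.
Byte 1: 0xDF = 11011111, payload 11111 (5 bits).
Byte 2: 0xA0 = 10100000 (10xxxxxx ✓), payload 100000.
Concatenate: 11111100000 = 0x7E0 (11 bits → U+07E0).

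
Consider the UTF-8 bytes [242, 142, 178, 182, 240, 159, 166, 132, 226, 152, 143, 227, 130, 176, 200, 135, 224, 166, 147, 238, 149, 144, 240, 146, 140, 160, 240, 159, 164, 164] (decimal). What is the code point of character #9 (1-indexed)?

U+1F924

Offset 0: leading byte 0xF2 = 11110010 → 4-byte char #1 = F2 8E B2 B6.
Offset 4: leading byte 0xF0 = 11110000 → 4-byte char #2 = F0 9F A6 84.
Offset 8: leading byte 0xE2 = 11100010 → 3-byte char #3 = E2 98 8F.
Offset 11: leading byte 0xE3 = 11100011 → 3-byte char #4 = E3 82 B0.
Offset 14: leading byte 0xC8 = 11001000 → 2-byte char #5 = C8 87.
Offset 16: leading byte 0xE0 = 11100000 → 3-byte char #6 = E0 A6 93.
Offset 19: leading byte 0xEE = 11101110 → 3-byte char #7 = EE 95 90.
Offset 22: leading byte 0xF0 = 11110000 → 4-byte char #8 = F0 92 8C A0.
Offset 26: leading byte 0xF0 = 11110000 → 4-byte char #9 = F0 9F A4 A4.
Leading byte 0xF0 = 11110000 matches 11110xxx → 4-byte sequence.
Byte 1: 0xF0 = 11110000, payload 000 (3 bits).
Byte 2: 0x9F = 10011111 (10xxxxxx ✓), payload 011111.
Byte 3: 0xA4 = 10100100 (10xxxxxx ✓), payload 100100.
Byte 4: 0xA4 = 10100100 (10xxxxxx ✓), payload 100100.
Concatenate: 000011111100100100100 = 0x1F924 (21 bits → U+1F924).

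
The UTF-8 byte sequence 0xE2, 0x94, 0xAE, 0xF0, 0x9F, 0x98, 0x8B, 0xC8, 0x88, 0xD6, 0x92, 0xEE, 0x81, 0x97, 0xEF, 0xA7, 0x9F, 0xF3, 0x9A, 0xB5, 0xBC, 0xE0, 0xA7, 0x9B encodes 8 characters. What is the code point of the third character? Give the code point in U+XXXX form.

U+0208

Offset 0: leading byte 0xE2 = 11100010 → 3-byte char #1 = E2 94 AE.
Offset 3: leading byte 0xF0 = 11110000 → 4-byte char #2 = F0 9F 98 8B.
Offset 7: leading byte 0xC8 = 11001000 → 2-byte char #3 = C8 88.
Leading byte 0xC8 = 11001000 matches 110xxxxx → 2-byte sequence.
Byte 1: 0xC8 = 11001000, payload 01000 (5 bits).
Byte 2: 0x88 = 10001000 (10xxxxxx ✓), payload 001000.
Concatenate: 01000001000 = 0x208 (11 bits → U+0208).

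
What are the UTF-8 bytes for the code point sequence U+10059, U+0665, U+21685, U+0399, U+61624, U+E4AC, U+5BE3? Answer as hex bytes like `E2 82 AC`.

U+10059: 4-byte form → F0 90 81 99.
U+0665: 2-byte form → D9 A5.
U+21685: 4-byte form → F0 A1 9A 85.
U+0399: 2-byte form → CE 99.
U+61624: 4-byte form → F1 A1 98 A4.
U+E4AC: 3-byte form → EE 92 AC.
U+5BE3: 3-byte form → E5 AF A3.
Concatenated (22 bytes): F0 90 81 99 D9 A5 F0 A1 9A 85 CE 99 F1 A1 98 A4 EE 92 AC E5 AF A3.

F0 90 81 99 D9 A5 F0 A1 9A 85 CE 99 F1 A1 98 A4 EE 92 AC E5 AF A3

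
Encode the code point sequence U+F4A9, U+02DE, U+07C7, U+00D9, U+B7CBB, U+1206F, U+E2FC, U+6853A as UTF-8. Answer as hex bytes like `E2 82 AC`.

U+F4A9: 3-byte form → EF 92 A9.
U+02DE: 2-byte form → CB 9E.
U+07C7: 2-byte form → DF 87.
U+00D9: 2-byte form → C3 99.
U+B7CBB: 4-byte form → F2 B7 B2 BB.
U+1206F: 4-byte form → F0 92 81 AF.
U+E2FC: 3-byte form → EE 8B BC.
U+6853A: 4-byte form → F1 A8 94 BA.
Concatenated (24 bytes): EF 92 A9 CB 9E DF 87 C3 99 F2 B7 B2 BB F0 92 81 AF EE 8B BC F1 A8 94 BA.

EF 92 A9 CB 9E DF 87 C3 99 F2 B7 B2 BB F0 92 81 AF EE 8B BC F1 A8 94 BA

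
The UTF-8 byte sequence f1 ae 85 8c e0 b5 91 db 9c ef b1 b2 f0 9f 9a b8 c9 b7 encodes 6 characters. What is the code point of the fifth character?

U+1F6B8

Offset 0: leading byte 0xF1 = 11110001 → 4-byte char #1 = F1 AE 85 8C.
Offset 4: leading byte 0xE0 = 11100000 → 3-byte char #2 = E0 B5 91.
Offset 7: leading byte 0xDB = 11011011 → 2-byte char #3 = DB 9C.
Offset 9: leading byte 0xEF = 11101111 → 3-byte char #4 = EF B1 B2.
Offset 12: leading byte 0xF0 = 11110000 → 4-byte char #5 = F0 9F 9A B8.
Leading byte 0xF0 = 11110000 matches 11110xxx → 4-byte sequence.
Byte 1: 0xF0 = 11110000, payload 000 (3 bits).
Byte 2: 0x9F = 10011111 (10xxxxxx ✓), payload 011111.
Byte 3: 0x9A = 10011010 (10xxxxxx ✓), payload 011010.
Byte 4: 0xB8 = 10111000 (10xxxxxx ✓), payload 111000.
Concatenate: 000011111011010111000 = 0x1F6B8 (21 bits → U+1F6B8).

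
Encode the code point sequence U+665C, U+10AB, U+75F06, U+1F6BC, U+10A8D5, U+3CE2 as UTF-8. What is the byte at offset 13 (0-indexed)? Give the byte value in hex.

0xBC

U+665C → 3-byte form E6 99 9C at offsets 0–2.
U+10AB → 3-byte form E1 82 AB at offsets 3–5.
U+75F06 → 4-byte form F1 B5 BC 86 at offsets 6–9.
U+1F6BC → 4-byte form F0 9F 9A BC at offsets 10–13.
Offset 13 falls in char 4's range; it's byte 4 of F0 9F 9A BC = 0xBC.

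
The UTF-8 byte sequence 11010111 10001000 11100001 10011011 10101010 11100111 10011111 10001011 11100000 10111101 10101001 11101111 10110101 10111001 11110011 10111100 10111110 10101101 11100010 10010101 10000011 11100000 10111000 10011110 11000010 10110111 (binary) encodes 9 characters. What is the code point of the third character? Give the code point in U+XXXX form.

Offset 0: leading byte 0xD7 = 11010111 → 2-byte char #1 = D7 88.
Offset 2: leading byte 0xE1 = 11100001 → 3-byte char #2 = E1 9B AA.
Offset 5: leading byte 0xE7 = 11100111 → 3-byte char #3 = E7 9F 8B.
Leading byte 0xE7 = 11100111 matches 1110xxxx → 3-byte sequence.
Byte 1: 0xE7 = 11100111, payload 0111 (4 bits).
Byte 2: 0x9F = 10011111 (10xxxxxx ✓), payload 011111.
Byte 3: 0x8B = 10001011 (10xxxxxx ✓), payload 001011.
Concatenate: 0111011111001011 = 0x77CB (16 bits → U+77CB).

U+77CB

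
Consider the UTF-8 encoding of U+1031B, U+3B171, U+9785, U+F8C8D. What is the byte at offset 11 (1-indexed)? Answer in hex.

0x85

1-indexed offset 11 is 0-indexed offset 10.
U+1031B → 4-byte form F0 90 8C 9B at offsets 0–3.
U+3B171 → 4-byte form F0 BB 85 B1 at offsets 4–7.
U+9785 → 3-byte form E9 9E 85 at offsets 8–10.
Offset 10 falls in char 3's range; it's byte 3 of E9 9E 85 = 0x85.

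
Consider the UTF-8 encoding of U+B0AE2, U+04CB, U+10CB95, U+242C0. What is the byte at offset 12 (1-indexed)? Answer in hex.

1-indexed offset 12 is 0-indexed offset 11.
U+B0AE2 → 4-byte form F2 B0 AB A2 at offsets 0–3.
U+04CB → 2-byte form D3 8B at offsets 4–5.
U+10CB95 → 4-byte form F4 8C AE 95 at offsets 6–9.
U+242C0 → 4-byte form F0 A4 8B 80 at offsets 10–13.
Offset 11 falls in char 4's range; it's byte 2 of F0 A4 8B 80 = 0xA4.

0xA4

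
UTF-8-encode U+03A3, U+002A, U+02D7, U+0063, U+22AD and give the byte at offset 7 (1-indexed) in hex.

0xE2

1-indexed offset 7 is 0-indexed offset 6.
U+03A3 → 2-byte form CE A3 at offsets 0–1.
U+002A → 1-byte form 2A at offsets 2–2.
U+02D7 → 2-byte form CB 97 at offsets 3–4.
U+0063 → 1-byte form 63 at offsets 5–5.
U+22AD → 3-byte form E2 8A AD at offsets 6–8.
Offset 6 falls in char 5's range; it's byte 1 of E2 8A AD = 0xE2.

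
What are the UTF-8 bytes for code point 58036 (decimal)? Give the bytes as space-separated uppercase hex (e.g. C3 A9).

U+E2B4 = 0xE2B4 = 58036 decimal. In range U+0800–U+FFFF → 3-byte form: 1110xxxx 10xxxxxx 10xxxxxx.
Binary (16 bits): 1110001010110100.
Split 4+6+6: 1110 | 001010 | 110100.
Byte 1: 11101110 = 0xEE.
Byte 2: 10001010 = 0x8A.
Byte 3: 10110100 = 0xB4.

EE 8A B4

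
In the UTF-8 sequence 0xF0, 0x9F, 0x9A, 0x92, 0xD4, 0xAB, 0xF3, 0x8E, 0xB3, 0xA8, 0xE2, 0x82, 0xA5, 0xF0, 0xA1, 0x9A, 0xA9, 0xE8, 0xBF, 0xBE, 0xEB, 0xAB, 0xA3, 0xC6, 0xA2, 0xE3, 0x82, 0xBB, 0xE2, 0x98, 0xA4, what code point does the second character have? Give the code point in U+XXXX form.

Offset 0: leading byte 0xF0 = 11110000 → 4-byte char #1 = F0 9F 9A 92.
Offset 4: leading byte 0xD4 = 11010100 → 2-byte char #2 = D4 AB.
Leading byte 0xD4 = 11010100 matches 110xxxxx → 2-byte sequence.
Byte 1: 0xD4 = 11010100, payload 10100 (5 bits).
Byte 2: 0xAB = 10101011 (10xxxxxx ✓), payload 101011.
Concatenate: 10100101011 = 0x52B (11 bits → U+052B).

U+052B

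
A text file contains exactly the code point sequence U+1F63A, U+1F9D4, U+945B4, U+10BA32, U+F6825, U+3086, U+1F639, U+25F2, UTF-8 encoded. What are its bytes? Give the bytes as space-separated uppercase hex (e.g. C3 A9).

F0 9F 98 BA F0 9F A7 94 F2 94 96 B4 F4 8B A8 B2 F3 B6 A0 A5 E3 82 86 F0 9F 98 B9 E2 97 B2

U+1F63A: 4-byte form → F0 9F 98 BA.
U+1F9D4: 4-byte form → F0 9F A7 94.
U+945B4: 4-byte form → F2 94 96 B4.
U+10BA32: 4-byte form → F4 8B A8 B2.
U+F6825: 4-byte form → F3 B6 A0 A5.
U+3086: 3-byte form → E3 82 86.
U+1F639: 4-byte form → F0 9F 98 B9.
U+25F2: 3-byte form → E2 97 B2.
Concatenated (30 bytes): F0 9F 98 BA F0 9F A7 94 F2 94 96 B4 F4 8B A8 B2 F3 B6 A0 A5 E3 82 86 F0 9F 98 B9 E2 97 B2.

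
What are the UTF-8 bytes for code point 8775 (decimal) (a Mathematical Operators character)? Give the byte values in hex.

E2 89 87

U+2247 = 0x2247 = 8775 decimal. In range U+0800–U+FFFF → 3-byte form: 1110xxxx 10xxxxxx 10xxxxxx.
Binary (16 bits): 0010001001000111.
Split 4+6+6: 0010 | 001001 | 000111.
Byte 1: 11100010 = 0xE2.
Byte 2: 10001001 = 0x89.
Byte 3: 10000111 = 0x87.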